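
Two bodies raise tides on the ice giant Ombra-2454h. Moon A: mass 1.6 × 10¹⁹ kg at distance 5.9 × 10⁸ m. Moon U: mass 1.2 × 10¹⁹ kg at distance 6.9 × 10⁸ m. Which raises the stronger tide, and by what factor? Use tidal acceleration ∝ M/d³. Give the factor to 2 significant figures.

Moon A, by a factor of ≈ 2.1

Tidal stretch scales as M/d³; compute that for each body.
Moon A: (1.6 × 10¹⁹) / (5.9 × 10⁸)³ = 7.790 × 10⁻⁸
Moon U: (1.2 × 10¹⁹) / (6.9 × 10⁸)³ = 3.653 × 10⁻⁸
Ratio (larger/smaller) = 2.1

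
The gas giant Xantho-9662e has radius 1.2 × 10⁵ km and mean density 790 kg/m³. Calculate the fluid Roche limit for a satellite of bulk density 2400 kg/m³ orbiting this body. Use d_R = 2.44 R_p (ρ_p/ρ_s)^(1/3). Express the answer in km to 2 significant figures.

d_R = 2.44 × 1.2 × 10⁵ km × (790/2400)^(1/3)
    = 2.0 × 10⁵ km

2.0 × 10⁵ km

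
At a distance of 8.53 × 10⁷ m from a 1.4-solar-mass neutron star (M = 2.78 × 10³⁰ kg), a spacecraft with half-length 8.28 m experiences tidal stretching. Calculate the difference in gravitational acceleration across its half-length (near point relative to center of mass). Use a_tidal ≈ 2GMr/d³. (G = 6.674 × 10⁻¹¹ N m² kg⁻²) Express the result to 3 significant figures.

4.95 × 10⁻³ m/s²

Δa = 2GMr/d³
   = 2 × (6.674 × 10⁻¹¹) × (2.78 × 10³⁰) × (8.28) / (8.53 × 10⁷)³
   = 4.95 × 10⁻³ m/s²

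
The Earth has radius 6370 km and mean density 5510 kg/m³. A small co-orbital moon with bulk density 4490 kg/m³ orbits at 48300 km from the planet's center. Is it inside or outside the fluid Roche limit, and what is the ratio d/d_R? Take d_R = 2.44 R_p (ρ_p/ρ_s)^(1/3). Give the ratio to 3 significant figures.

outside; d/d_R ≈ 2.90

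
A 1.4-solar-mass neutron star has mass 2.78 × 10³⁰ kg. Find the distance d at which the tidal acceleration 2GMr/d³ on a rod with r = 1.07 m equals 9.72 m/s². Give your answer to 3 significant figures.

2GMr/d³ = a_tidal  ⇒  d = (2GMr / a_tidal)^(1/3)
d = (2 × 6.674×10⁻¹¹ × (2.78 × 10³⁰) × (1.07) / (9.72))^(1/3)
  = 3.44 × 10⁶ m

3.44 × 10⁶ m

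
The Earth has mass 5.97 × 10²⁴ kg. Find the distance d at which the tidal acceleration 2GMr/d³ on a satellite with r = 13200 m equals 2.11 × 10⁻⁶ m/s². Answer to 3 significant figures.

2GMr/d³ = a_tidal  ⇒  d = (2GMr / a_tidal)^(1/3)
d = (2 × 6.674×10⁻¹¹ × (5.97 × 10²⁴) × (13200) / (2.11 × 10⁻⁶))^(1/3)
  = 1.71 × 10⁸ m

1.71 × 10⁸ m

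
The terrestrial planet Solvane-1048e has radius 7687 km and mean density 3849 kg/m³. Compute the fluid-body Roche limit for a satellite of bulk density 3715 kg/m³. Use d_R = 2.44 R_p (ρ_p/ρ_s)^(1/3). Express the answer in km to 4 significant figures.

d_R = 2.44 × 7687 km × (3849/3715)^(1/3)
    = 18980 km

18980 km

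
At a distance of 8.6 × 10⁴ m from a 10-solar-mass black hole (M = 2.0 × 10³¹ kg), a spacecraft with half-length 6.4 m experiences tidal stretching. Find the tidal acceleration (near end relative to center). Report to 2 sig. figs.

2.7 × 10⁷ m/s²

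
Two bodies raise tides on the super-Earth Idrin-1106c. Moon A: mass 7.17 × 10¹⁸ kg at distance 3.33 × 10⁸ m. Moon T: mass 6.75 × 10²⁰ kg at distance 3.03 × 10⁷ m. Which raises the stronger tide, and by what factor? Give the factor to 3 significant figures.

Moon T, by a factor of ≈ 1.25 × 10⁵

Tidal acceleration ∝ M/d³, so compare M/d³ for each.
Moon A: (7.17 × 10¹⁸) / (3.33 × 10⁸)³ = 1.942 × 10⁻⁷
Moon T: (6.75 × 10²⁰) / (3.03 × 10⁷)³ = 2.426 × 10⁻²
Ratio (larger/smaller) = 1.25 × 10⁵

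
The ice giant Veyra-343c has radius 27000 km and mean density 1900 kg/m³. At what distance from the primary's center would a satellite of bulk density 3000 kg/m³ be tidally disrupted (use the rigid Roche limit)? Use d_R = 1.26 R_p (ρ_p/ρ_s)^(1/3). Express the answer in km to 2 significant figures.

29000 km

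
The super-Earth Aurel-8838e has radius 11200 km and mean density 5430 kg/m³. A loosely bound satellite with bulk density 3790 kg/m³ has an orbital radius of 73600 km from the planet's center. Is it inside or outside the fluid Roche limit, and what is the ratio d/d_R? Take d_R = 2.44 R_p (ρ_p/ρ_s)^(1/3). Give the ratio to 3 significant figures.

outside; d/d_R ≈ 2.39

d_R = 2.44 × (11200 km) × (5430/3790)^(1/3) = 30810 km
d/d_R = (73600) / (30810) = 2.39
Since d/d_R > 1, the body is outside the Roche limit.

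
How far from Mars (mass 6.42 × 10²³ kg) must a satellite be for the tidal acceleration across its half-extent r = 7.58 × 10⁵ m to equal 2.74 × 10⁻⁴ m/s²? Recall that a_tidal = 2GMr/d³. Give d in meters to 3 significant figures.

2GMr/d³ = a_tidal  ⇒  d = (2GMr / a_tidal)^(1/3)
d = (2 × 6.674×10⁻¹¹ × (6.42 × 10²³) × (7.58 × 10⁵) / (2.74 × 10⁻⁴))^(1/3)
  = 6.19 × 10⁷ m

6.19 × 10⁷ m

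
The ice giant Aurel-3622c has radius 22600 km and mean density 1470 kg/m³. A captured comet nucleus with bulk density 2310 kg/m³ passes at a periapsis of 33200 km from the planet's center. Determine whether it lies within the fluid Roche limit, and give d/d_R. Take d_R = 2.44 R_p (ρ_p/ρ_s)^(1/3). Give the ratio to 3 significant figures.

inside; d/d_R ≈ 0.700

d_R = 2.44 × (22600 km) × (1470/2310)^(1/3) = 47430 km
d/d_R = (33200) / (47430) = 0.700
Since d/d_R < 1, the body is inside the Roche limit.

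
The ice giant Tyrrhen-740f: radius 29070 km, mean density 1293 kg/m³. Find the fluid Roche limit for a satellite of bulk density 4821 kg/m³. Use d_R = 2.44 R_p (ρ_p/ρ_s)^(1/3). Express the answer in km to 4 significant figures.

45740 km

d_R = 2.44 × 29070 km × (1293/4821)^(1/3)
    = 45740 km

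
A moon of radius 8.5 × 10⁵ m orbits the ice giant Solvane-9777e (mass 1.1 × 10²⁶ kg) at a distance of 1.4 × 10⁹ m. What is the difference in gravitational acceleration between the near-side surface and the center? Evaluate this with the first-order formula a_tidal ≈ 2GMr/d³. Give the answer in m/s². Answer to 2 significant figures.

4.5 × 10⁻⁶ m/s²

Since r ≪ d, expand the inverse-square field across one radius to get the leading 2GMr/d³ term.
Δg = 2GMr/d³
   = 2 × (6.674 × 10⁻¹¹) × (1.1 × 10²⁶) × (8.5 × 10⁵) / (1.4 × 10⁹)³
   = 4.5 × 10⁻⁶ m/s²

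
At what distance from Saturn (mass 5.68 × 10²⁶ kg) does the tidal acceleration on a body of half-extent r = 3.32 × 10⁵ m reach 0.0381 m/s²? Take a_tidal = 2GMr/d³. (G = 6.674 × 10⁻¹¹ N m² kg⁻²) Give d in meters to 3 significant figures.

2GMr/d³ = a_tidal  ⇒  d = (2GMr / a_tidal)^(1/3)
d = (2 × 6.674×10⁻¹¹ × (5.68 × 10²⁶) × (3.32 × 10⁵) / (0.0381))^(1/3)
  = 8.71 × 10⁷ m

8.71 × 10⁷ m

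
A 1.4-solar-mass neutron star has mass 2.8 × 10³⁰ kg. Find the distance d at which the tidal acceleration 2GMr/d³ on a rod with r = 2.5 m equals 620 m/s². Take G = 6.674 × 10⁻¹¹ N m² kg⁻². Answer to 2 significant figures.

1.1 × 10⁶ m

2GMr/d³ = a_tidal  ⇒  d = (2GMr / a_tidal)^(1/3)
d = (2 × 6.674×10⁻¹¹ × (2.8 × 10³⁰) × (2.5) / (620))^(1/3)
  = 1.1 × 10⁶ m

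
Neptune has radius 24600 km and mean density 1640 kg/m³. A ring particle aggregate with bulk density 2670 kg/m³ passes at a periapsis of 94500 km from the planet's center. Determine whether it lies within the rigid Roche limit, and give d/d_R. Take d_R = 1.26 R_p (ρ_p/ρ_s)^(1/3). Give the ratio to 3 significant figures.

d_R = 1.26 × (24600 km) × (1640/2670)^(1/3) = 26350 km
d/d_R = (94500) / (26350) = 3.59
Since d/d_R > 1, the body is outside the Roche limit.

outside; d/d_R ≈ 3.59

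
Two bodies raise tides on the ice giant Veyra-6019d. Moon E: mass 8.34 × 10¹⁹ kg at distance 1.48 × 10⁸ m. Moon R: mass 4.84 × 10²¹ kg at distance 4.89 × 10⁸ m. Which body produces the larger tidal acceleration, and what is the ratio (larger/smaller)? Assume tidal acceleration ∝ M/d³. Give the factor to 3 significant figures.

Moon R, by a factor of ≈ 1.61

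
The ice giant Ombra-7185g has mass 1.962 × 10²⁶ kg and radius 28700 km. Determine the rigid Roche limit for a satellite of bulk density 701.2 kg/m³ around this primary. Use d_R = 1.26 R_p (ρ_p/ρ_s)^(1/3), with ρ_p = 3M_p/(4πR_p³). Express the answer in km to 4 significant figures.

51120 km

ρ_p = 3M_p/(4πR_p³) = 3 × (1.962 × 10²⁶) / (4π × (2.870 × 10⁷ m)³) = 1981 kg/m³
d_R = 1.26 × 28700 km × (1981/701.2)^(1/3)
    = 51120 km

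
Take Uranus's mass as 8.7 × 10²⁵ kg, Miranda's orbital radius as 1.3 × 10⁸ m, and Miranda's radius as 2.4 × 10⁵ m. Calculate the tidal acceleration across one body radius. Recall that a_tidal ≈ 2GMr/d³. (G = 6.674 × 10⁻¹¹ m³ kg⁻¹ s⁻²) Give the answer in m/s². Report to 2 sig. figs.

The tidal stretch is the gradient of GM/d² times the body's extent r, hence the 1/d³ dependence.
Δa = 2GMr/d³
   = 2 × (6.674 × 10⁻¹¹) × (8.7 × 10²⁵) × (2.4 × 10⁵) / (1.3 × 10⁸)³
   = 1.3 × 10⁻³ m/s²

1.3 × 10⁻³ m/s²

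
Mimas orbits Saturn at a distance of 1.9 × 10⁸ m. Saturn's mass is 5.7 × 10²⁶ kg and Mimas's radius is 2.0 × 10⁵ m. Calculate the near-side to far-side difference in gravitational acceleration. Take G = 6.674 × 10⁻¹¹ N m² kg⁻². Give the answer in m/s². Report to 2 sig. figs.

a_tidal = 4GMr/d³
        = 4 × (6.674 × 10⁻¹¹) × (5.7 × 10²⁶) × (2.0 × 10⁵) / (1.9 × 10⁸)³
        = 4.4 × 10⁻³ m/s²

4.4 × 10⁻³ m/s²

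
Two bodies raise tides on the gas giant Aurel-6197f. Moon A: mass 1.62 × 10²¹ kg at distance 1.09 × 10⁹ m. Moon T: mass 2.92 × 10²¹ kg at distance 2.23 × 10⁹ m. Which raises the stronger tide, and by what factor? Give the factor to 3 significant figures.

Moon A, by a factor of ≈ 4.75

Tidal acceleration ∝ M/d³, so compare M/d³ for each.
Moon A: (1.62 × 10²¹) / (1.09 × 10⁹)³ = 1.251 × 10⁻⁶
Moon T: (2.92 × 10²¹) / (2.23 × 10⁹)³ = 2.633 × 10⁻⁷
Ratio (larger/smaller) = 4.75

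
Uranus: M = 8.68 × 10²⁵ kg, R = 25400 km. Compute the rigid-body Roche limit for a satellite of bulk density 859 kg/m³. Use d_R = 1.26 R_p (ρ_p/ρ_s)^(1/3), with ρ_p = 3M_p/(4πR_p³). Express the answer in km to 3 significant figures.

36400 km

ρ_p = 3M_p/(4πR_p³) = 3 × (8.68 × 10²⁵) / (4π × (2.54 × 10⁷ m)³) = 1260 kg/m³
d_R = 1.26 × 25400 km × (1260/859)^(1/3)
    = 36400 km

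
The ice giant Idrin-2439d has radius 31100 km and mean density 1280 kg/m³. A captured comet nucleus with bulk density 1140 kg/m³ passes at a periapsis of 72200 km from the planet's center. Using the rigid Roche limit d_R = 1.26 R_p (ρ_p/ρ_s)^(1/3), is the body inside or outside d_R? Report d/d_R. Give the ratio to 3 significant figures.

outside; d/d_R ≈ 1.77

d_R = 1.26 × (31100 km) × (1280/1140)^(1/3) = 40730 km
d/d_R = (72200) / (40730) = 1.77
Since d/d_R > 1, the body is outside the Roche limit.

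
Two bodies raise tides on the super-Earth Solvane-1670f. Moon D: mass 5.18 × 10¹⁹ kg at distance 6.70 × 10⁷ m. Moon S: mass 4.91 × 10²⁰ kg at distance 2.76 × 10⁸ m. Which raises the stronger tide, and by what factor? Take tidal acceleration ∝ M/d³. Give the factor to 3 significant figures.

Tidal acceleration ∝ M/d³, so compare M/d³ for each.
Moon D: (5.18 × 10¹⁹) / (6.70 × 10⁷)³ = 1.722 × 10⁻⁴
Moon S: (4.91 × 10²⁰) / (2.76 × 10⁸)³ = 2.335 × 10⁻⁵
Ratio (larger/smaller) = 7.37

Moon D, by a factor of ≈ 7.37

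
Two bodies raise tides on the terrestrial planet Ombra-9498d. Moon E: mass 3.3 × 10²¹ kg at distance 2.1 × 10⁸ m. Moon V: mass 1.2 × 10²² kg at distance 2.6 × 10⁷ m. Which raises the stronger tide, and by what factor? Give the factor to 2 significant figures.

Moon V, by a factor of ≈ 1900

Compare M/d³ for the two perturbers:
Moon E: (3.3 × 10²¹) / (2.1 × 10⁸)³ = 3.563 × 10⁻⁴
Moon V: (1.2 × 10²²) / (2.6 × 10⁷)³ = 6.827 × 10⁻¹
Ratio (larger/smaller) = 1900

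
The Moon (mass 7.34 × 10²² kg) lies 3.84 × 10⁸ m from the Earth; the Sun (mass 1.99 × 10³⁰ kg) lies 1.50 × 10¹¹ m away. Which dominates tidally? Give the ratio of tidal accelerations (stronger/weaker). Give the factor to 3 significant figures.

Tidal acceleration ∝ M/d³, so compare M/d³ for each.
The Moon: (7.34 × 10²²) / (3.84 × 10⁸)³ = 1.296 × 10⁻³
The Sun: (1.99 × 10³⁰) / (1.50 × 10¹¹)³ = 5.896 × 10⁻⁴
Ratio (larger/smaller) = 2.20

The Moon, by a factor of ≈ 2.20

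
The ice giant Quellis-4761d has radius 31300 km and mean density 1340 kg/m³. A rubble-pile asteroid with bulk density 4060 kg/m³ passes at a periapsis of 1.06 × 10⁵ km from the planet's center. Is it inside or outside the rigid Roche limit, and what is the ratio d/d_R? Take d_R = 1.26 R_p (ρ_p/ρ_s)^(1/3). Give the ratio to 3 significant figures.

d_R = 1.26 × (31300 km) × (1340/4060)^(1/3) = 27250 km
d/d_R = (1.06 × 10⁵) / (27250) = 3.89
Since d/d_R > 1, the body is outside the Roche limit.

outside; d/d_R ≈ 3.89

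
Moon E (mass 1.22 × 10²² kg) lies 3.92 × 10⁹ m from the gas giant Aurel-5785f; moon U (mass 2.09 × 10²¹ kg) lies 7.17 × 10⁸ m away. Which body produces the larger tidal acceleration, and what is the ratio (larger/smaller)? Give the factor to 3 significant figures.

Tidal acceleration ∝ M/d³, so compare M/d³ for each.
Moon E: (1.22 × 10²²) / (3.92 × 10⁹)³ = 2.025 × 10⁻⁷
Moon U: (2.09 × 10²¹) / (7.17 × 10⁸)³ = 5.670 × 10⁻⁶
Ratio (larger/smaller) = 28.0

Moon U, by a factor of ≈ 28.0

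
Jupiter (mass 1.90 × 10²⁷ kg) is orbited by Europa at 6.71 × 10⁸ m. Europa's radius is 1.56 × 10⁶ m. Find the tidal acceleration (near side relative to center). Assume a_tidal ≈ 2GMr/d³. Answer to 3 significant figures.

Δg = 2GMr/d³
   = 2 × (6.674 × 10⁻¹¹) × (1.90 × 10²⁷) × (1.56 × 10⁶) / (6.71 × 10⁸)³
   = 1.31 × 10⁻³ m/s²

1.31 × 10⁻³ m/s²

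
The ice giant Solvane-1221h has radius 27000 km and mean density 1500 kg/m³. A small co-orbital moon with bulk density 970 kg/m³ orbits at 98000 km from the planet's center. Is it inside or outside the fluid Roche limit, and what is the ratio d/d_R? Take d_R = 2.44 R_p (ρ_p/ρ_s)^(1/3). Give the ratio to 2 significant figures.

outside; d/d_R ≈ 1.3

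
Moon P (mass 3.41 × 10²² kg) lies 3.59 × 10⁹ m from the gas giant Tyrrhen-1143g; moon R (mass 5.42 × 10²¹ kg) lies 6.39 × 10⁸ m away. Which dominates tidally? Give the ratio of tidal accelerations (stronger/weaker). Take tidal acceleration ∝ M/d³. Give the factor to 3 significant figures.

Moon R, by a factor of ≈ 28.2

Tidal acceleration ∝ M/d³, so compare M/d³ for each.
Moon P: (3.41 × 10²²) / (3.59 × 10⁹)³ = 7.370 × 10⁻⁷
Moon R: (5.42 × 10²¹) / (6.39 × 10⁸)³ = 2.077 × 10⁻⁵
Ratio (larger/smaller) = 28.2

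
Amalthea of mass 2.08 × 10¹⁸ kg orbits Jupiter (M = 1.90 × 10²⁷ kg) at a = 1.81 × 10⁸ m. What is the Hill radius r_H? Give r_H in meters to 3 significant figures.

1.29 × 10⁵ m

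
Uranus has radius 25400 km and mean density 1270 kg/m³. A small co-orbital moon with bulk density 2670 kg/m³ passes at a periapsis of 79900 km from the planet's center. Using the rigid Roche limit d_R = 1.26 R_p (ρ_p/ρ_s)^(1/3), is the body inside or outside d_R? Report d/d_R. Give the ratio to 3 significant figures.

d_R = 1.26 × (25400 km) × (1270/2670)^(1/3) = 24980 km
d/d_R = (79900) / (24980) = 3.20
Since d/d_R > 1, the body is outside the Roche limit.

outside; d/d_R ≈ 3.20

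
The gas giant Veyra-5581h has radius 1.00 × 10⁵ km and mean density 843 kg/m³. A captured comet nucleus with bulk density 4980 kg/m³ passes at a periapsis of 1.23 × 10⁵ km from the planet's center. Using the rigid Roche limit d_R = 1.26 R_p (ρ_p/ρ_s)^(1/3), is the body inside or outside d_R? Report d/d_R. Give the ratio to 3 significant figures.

outside; d/d_R ≈ 1.76

d_R = 1.26 × (1.00 × 10⁵ km) × (843/4980)^(1/3) = 69700 km
d/d_R = (1.23 × 10⁵) / (69700) = 1.76
Since d/d_R > 1, the body is outside the Roche limit.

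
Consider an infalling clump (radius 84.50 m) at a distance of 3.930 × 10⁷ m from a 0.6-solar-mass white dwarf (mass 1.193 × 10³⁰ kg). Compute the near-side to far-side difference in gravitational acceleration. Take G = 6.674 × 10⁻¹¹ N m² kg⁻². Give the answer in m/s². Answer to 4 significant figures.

4.434 × 10⁻¹ m/s²

Near-to-far spans 2r, so the tidal difference is twice the near-to-center value: 4GMr/d³.
Δg = 4GMr/d³
   = 4 × (6.674 × 10⁻¹¹) × (1.193 × 10³⁰) × (84.50) / (3.930 × 10⁷)³
   = 4.434 × 10⁻¹ m/s²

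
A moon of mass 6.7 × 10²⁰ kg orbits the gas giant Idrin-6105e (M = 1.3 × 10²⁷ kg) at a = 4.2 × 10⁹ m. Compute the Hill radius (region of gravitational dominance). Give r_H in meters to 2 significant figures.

r_H ≈ a (m/3M)^(1/3)
    = (4.2 × 10⁹) × (6.7 × 10²⁰ / (3 × 1.3 × 10²⁷))^(1/3)
    = 2.3 × 10⁷ m

2.3 × 10⁷ m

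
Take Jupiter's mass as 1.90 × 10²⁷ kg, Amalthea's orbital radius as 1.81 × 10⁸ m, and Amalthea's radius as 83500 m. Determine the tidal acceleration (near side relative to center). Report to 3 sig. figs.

a_tidal = 2GMr/d³
        = 2 × (6.674 × 10⁻¹¹) × (1.90 × 10²⁷) × (83500) / (1.81 × 10⁸)³
        = 3.57 × 10⁻³ m/s²

3.57 × 10⁻³ m/s²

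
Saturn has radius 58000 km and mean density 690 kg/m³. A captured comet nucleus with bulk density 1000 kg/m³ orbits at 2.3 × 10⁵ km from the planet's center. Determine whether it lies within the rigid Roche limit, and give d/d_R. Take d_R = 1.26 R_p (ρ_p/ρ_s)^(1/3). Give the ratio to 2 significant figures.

outside; d/d_R ≈ 3.6

d_R = 1.26 × (58000 km) × (690/1000)^(1/3) = 64580 km
d/d_R = (2.3 × 10⁵) / (64580) = 3.6
Since d/d_R > 1, the body is outside the Roche limit.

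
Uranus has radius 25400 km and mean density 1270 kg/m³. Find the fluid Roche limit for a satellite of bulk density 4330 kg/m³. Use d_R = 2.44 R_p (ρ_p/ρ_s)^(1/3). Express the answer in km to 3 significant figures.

41200 km

d_R = 2.44 × 25400 km × (1270/4330)^(1/3)
    = 41200 km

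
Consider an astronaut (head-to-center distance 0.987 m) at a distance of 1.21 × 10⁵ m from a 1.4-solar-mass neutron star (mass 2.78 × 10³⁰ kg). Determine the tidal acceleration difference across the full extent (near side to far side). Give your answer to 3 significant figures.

4.13 × 10⁵ m/s²

Δg = 4GMr/d³
   = 4 × (6.674 × 10⁻¹¹) × (2.78 × 10³⁰) × (0.987) / (1.21 × 10⁵)³
   = 4.13 × 10⁵ m/s²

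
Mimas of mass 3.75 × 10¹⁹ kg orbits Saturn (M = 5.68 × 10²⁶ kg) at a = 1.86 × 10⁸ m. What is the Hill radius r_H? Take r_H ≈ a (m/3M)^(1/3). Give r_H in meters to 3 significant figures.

5.21 × 10⁵ m

r_H ≈ a (m/3M)^(1/3)
    = (1.86 × 10⁸) × (3.75 × 10¹⁹ / (3 × 5.68 × 10²⁶))^(1/3)
    = 5.21 × 10⁵ m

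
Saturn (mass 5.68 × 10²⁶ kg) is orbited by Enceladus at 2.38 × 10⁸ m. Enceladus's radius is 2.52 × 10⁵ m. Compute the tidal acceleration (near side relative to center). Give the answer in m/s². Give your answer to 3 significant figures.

Differencing GM/(d−r)² and GM/d² to first order in r/d gives 2GMr/d³.
a_tidal = 2GMr/d³
        = 2 × (6.674 × 10⁻¹¹) × (5.68 × 10²⁶) × (2.52 × 10⁵) / (2.38 × 10⁸)³
        = 1.42 × 10⁻³ m/s²

1.42 × 10⁻³ m/s²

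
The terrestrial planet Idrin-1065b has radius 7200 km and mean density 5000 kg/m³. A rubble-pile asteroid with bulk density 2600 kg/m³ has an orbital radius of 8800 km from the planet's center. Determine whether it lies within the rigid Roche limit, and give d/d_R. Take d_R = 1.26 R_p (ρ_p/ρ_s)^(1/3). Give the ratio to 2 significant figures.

d_R = 1.26 × (7200 km) × (5000/2600)^(1/3) = 11280 km
d/d_R = (8800) / (11280) = 0.78
Since d/d_R < 1, the body is inside the Roche limit.

inside; d/d_R ≈ 0.78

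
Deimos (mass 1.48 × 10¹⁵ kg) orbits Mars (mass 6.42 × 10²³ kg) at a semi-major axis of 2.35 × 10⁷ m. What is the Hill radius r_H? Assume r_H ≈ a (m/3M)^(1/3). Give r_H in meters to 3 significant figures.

r_H ≈ a (m/3M)^(1/3)
    = (2.35 × 10⁷) × (1.48 × 10¹⁵ / (3 × 6.42 × 10²³))^(1/3)
    = 2.15 × 10⁴ m

2.15 × 10⁴ m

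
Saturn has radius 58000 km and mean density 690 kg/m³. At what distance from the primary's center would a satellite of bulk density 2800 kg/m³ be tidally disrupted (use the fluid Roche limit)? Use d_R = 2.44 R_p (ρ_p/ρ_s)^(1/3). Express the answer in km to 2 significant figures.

89000 km

d_R = 2.44 × 58000 km × (690/2800)^(1/3)
    = 89000 km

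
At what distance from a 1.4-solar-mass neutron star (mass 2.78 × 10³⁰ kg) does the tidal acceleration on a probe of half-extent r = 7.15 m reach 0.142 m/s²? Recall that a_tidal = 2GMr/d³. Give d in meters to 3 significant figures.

2GMr/d³ = a_tidal  ⇒  d = (2GMr / a_tidal)^(1/3)
d = (2 × 6.674×10⁻¹¹ × (2.78 × 10³⁰) × (7.15) / (0.142))^(1/3)
  = 2.65 × 10⁷ m

2.65 × 10⁷ m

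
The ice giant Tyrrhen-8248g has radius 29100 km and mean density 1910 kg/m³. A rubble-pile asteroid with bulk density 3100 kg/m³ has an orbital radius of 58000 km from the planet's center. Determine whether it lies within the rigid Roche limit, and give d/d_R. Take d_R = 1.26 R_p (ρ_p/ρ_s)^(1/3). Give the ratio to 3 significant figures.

outside; d/d_R ≈ 1.86

d_R = 1.26 × (29100 km) × (1910/3100)^(1/3) = 31200 km
d/d_R = (58000) / (31200) = 1.86
Since d/d_R > 1, the body is outside the Roche limit.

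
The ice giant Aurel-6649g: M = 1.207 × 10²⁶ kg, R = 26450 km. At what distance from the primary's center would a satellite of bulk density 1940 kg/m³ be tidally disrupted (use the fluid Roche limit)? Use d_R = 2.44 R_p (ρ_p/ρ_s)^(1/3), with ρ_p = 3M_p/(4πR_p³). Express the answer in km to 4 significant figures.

ρ_p = 3M_p/(4πR_p³) = 3 × (1.207 × 10²⁶) / (4π × (2.645 × 10⁷ m)³) = 1557 kg/m³
d_R = 2.44 × 26450 km × (1557/1940)^(1/3)
    = 59980 km

59980 km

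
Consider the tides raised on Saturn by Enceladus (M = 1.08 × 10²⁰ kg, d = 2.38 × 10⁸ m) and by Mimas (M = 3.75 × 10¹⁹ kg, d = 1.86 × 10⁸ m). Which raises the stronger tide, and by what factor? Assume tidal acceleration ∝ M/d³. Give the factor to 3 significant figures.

Enceladus, by a factor of ≈ 1.37

Tidal acceleration ∝ M/d³, so compare M/d³ for each.
Enceladus: (1.08 × 10²⁰) / (2.38 × 10⁸)³ = 8.011 × 10⁻⁶
Mimas: (3.75 × 10¹⁹) / (1.86 × 10⁸)³ = 5.828 × 10⁻⁶
Ratio (larger/smaller) = 1.37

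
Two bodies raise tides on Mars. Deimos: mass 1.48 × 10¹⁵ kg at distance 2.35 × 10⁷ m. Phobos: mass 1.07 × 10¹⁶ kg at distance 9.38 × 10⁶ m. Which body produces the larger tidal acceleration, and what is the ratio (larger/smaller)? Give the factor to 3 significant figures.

Phobos, by a factor of ≈ 114

Tidal acceleration ∝ M/d³, so compare M/d³ for each.
Deimos: (1.48 × 10¹⁵) / (2.35 × 10⁷)³ = 1.140 × 10⁻⁷
Phobos: (1.07 × 10¹⁶) / (9.38 × 10⁶)³ = 1.297 × 10⁻⁵
Ratio (larger/smaller) = 114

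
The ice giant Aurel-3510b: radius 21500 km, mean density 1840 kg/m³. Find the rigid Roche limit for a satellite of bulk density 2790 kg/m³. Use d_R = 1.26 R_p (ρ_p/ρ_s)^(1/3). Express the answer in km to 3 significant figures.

23600 km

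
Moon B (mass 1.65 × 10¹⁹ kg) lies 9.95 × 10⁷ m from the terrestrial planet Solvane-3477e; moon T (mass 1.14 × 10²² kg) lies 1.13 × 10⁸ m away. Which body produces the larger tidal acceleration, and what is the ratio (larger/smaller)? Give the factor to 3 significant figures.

Moon T, by a factor of ≈ 472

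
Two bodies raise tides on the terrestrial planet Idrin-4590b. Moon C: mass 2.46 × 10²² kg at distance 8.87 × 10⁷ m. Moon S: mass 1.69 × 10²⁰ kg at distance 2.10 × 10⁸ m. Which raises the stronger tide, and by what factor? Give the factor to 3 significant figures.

Moon C, by a factor of ≈ 1930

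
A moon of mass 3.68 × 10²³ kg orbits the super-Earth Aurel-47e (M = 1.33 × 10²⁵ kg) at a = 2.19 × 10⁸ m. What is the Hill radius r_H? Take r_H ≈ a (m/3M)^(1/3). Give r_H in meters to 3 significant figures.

r_H ≈ a (m/3M)^(1/3)
    = (2.19 × 10⁸) × (3.68 × 10²³ / (3 × 1.33 × 10²⁵))^(1/3)
    = 4.59 × 10⁷ m

4.59 × 10⁷ m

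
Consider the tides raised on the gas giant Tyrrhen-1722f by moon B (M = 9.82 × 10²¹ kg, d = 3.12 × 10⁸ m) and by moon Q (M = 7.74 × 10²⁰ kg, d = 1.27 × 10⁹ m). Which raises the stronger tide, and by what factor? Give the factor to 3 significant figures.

Moon B, by a factor of ≈ 856

Tidal stretch scales as M/d³; compute that for each body.
Moon B: (9.82 × 10²¹) / (3.12 × 10⁸)³ = 3.233 × 10⁻⁴
Moon Q: (7.74 × 10²⁰) / (1.27 × 10⁹)³ = 3.779 × 10⁻⁷
Ratio (larger/smaller) = 856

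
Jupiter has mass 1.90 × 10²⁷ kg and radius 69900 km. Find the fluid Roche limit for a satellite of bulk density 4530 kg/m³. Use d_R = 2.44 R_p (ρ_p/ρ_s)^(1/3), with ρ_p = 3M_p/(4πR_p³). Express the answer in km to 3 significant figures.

ρ_p = 3M_p/(4πR_p³) = 3 × (1.90 × 10²⁷) / (4π × (6.99 × 10⁷ m)³) = 1330 kg/m³
d_R = 2.44 × 69900 km × (1330/4530)^(1/3)
    = 1.13 × 10⁵ km

1.13 × 10⁵ km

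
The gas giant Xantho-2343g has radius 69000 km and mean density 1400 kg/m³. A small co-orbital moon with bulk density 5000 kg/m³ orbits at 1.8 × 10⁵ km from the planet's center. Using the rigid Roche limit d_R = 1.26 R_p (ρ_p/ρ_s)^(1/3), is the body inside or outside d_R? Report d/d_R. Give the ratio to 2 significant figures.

outside; d/d_R ≈ 3.2

d_R = 1.26 × (69000 km) × (1400/5000)^(1/3) = 56880 km
d/d_R = (1.8 × 10⁵) / (56880) = 3.2
Since d/d_R > 1, the body is outside the Roche limit.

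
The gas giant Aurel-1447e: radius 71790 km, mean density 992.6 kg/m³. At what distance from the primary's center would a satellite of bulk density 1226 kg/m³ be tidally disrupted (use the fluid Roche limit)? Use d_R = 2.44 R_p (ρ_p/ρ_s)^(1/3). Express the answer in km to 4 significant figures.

1.633 × 10⁵ km

d_R = 2.44 × 71790 km × (992.6/1226)^(1/3)
    = 1.633 × 10⁵ km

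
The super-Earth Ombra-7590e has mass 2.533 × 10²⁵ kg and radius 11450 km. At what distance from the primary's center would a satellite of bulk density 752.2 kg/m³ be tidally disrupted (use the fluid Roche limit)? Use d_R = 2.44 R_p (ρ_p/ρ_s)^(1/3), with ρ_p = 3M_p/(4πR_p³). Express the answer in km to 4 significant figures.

ρ_p = 3M_p/(4πR_p³) = 3 × (2.533 × 10²⁵) / (4π × (1.145 × 10⁷ m)³) = 4028 kg/m³
d_R = 2.44 × 11450 km × (4028/752.2)^(1/3)
    = 48880 km

48880 km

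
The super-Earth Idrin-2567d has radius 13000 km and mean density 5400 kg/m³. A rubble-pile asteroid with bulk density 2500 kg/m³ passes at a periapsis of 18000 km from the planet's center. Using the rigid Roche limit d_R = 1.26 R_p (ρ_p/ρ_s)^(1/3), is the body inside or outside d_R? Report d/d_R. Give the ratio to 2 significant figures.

d_R = 1.26 × (13000 km) × (5400/2500)^(1/3) = 21170 km
d/d_R = (18000) / (21170) = 0.85
Since d/d_R < 1, the body is inside the Roche limit.

inside; d/d_R ≈ 0.85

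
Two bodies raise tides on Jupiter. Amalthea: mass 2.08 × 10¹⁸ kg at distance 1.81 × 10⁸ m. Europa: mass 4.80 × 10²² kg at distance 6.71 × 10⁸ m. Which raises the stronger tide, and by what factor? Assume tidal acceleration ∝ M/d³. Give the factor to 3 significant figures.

The tide-raising term goes as M/d³ (the gradient of a 1/d² field).
Amalthea: (2.08 × 10¹⁸) / (1.81 × 10⁸)³ = 3.508 × 10⁻⁷
Europa: (4.80 × 10²²) / (6.71 × 10⁸)³ = 1.589 × 10⁻⁴
Ratio (larger/smaller) = 453

Europa, by a factor of ≈ 453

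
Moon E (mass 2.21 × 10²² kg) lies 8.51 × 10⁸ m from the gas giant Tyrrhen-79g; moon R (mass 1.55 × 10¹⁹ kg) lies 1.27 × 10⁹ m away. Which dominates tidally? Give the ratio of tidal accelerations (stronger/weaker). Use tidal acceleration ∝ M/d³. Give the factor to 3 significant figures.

Moon E, by a factor of ≈ 4740

Tidal stretch scales as M/d³; compute that for each body.
Moon E: (2.21 × 10²²) / (8.51 × 10⁸)³ = 3.586 × 10⁻⁵
Moon R: (1.55 × 10¹⁹) / (1.27 × 10⁹)³ = 7.567 × 10⁻⁹
Ratio (larger/smaller) = 4740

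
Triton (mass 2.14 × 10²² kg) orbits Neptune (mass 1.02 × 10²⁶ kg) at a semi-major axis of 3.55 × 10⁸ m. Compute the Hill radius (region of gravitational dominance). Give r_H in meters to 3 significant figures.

1.46 × 10⁷ m

r_H ≈ a (m/3M)^(1/3)
    = (3.55 × 10⁸) × (2.14 × 10²² / (3 × 1.02 × 10²⁶))^(1/3)
    = 1.46 × 10⁷ m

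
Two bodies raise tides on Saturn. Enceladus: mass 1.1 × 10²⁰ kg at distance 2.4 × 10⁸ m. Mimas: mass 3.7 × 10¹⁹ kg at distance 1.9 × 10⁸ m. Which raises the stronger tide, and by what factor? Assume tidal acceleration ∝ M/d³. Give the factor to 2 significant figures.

Tidal acceleration ∝ M/d³, so compare M/d³ for each.
Enceladus: (1.1 × 10²⁰) / (2.4 × 10⁸)³ = 7.957 × 10⁻⁶
Mimas: (3.7 × 10¹⁹) / (1.9 × 10⁸)³ = 5.394 × 10⁻⁶
Ratio (larger/smaller) = 1.5

Enceladus, by a factor of ≈ 1.5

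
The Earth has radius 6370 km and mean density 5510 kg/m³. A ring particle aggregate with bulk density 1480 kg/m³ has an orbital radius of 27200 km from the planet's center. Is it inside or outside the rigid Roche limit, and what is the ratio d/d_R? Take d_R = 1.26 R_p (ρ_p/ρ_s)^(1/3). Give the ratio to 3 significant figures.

outside; d/d_R ≈ 2.19

d_R = 1.26 × (6370 km) × (5510/1480)^(1/3) = 12440 km
d/d_R = (27200) / (12440) = 2.19
Since d/d_R > 1, the body is outside the Roche limit.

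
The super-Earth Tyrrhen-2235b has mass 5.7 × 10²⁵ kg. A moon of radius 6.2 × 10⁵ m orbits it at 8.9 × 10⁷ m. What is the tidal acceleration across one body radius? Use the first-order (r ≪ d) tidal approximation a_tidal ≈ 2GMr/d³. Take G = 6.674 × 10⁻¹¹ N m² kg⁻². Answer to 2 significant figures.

a_tidal = 2GMr/d³
        = 2 × (6.674 × 10⁻¹¹) × (5.7 × 10²⁵) × (6.2 × 10⁵) / (8.9 × 10⁷)³
        = 6.7 × 10⁻³ m/s²

6.7 × 10⁻³ m/s²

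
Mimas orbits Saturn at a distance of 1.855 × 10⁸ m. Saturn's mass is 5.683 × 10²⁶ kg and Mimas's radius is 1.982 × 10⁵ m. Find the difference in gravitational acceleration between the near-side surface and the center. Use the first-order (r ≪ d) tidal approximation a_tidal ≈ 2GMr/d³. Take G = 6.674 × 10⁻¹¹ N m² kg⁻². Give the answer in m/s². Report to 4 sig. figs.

2.355 × 10⁻³ m/s²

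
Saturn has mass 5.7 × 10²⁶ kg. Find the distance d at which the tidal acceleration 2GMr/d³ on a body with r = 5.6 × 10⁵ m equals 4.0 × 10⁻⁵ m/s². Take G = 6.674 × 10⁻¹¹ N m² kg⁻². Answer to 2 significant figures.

2GMr/d³ = a_tidal  ⇒  d = (2GMr / a_tidal)^(1/3)
d = (2 × 6.674×10⁻¹¹ × (5.7 × 10²⁶) × (5.6 × 10⁵) / (4.0 × 10⁻⁵))^(1/3)
  = 1.0 × 10⁹ m

1.0 × 10⁹ m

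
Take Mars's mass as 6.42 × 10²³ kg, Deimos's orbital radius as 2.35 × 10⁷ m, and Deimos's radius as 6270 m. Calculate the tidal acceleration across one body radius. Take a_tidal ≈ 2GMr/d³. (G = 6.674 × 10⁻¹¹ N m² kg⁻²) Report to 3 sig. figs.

4.14 × 10⁻⁵ m/s²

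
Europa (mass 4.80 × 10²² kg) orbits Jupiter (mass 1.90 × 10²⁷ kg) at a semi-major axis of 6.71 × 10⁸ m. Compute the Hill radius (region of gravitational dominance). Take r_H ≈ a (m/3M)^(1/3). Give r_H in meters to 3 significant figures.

1.37 × 10⁷ m

r_H ≈ a (m/3M)^(1/3)
    = (6.71 × 10⁸) × (4.80 × 10²² / (3 × 1.90 × 10²⁷))^(1/3)
    = 1.37 × 10⁷ m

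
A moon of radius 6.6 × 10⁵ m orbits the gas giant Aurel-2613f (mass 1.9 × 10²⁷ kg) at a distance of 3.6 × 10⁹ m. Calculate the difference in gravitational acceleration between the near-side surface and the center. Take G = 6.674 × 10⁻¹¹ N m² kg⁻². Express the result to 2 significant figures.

3.6 × 10⁻⁶ m/s²

Δg = 2GMr/d³
   = 2 × (6.674 × 10⁻¹¹) × (1.9 × 10²⁷) × (6.6 × 10⁵) / (3.6 × 10⁹)³
   = 3.6 × 10⁻⁶ m/s²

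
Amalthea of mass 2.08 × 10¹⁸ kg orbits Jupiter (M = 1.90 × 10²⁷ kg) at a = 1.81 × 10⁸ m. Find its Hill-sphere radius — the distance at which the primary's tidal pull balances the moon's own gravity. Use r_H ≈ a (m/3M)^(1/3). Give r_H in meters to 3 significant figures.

1.29 × 10⁵ m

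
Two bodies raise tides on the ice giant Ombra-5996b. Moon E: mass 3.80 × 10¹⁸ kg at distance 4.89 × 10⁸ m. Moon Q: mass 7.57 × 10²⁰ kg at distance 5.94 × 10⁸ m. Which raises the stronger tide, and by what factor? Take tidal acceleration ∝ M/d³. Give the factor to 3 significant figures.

Tidal acceleration ∝ M/d³, so compare M/d³ for each.
Moon E: (3.80 × 10¹⁸) / (4.89 × 10⁸)³ = 3.250 × 10⁻⁸
Moon Q: (7.57 × 10²⁰) / (5.94 × 10⁸)³ = 3.612 × 10⁻⁶
Ratio (larger/smaller) = 111

Moon Q, by a factor of ≈ 111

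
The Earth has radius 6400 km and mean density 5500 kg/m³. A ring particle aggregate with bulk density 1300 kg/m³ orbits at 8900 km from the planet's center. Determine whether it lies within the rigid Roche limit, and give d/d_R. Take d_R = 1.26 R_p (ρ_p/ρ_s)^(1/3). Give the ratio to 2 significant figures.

d_R = 1.26 × (6400 km) × (5500/1300)^(1/3) = 13040 km
d/d_R = (8900) / (13040) = 0.68
Since d/d_R < 1, the body is inside the Roche limit.

inside; d/d_R ≈ 0.68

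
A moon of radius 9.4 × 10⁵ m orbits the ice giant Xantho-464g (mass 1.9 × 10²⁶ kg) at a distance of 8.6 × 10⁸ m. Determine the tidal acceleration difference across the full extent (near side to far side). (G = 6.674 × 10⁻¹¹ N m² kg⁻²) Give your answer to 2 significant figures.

Differencing GM/(d−r)² and GM/(d+r)² to first order in r/d gives 4GMr/d³.
Δg = 4GMr/d³
   = 4 × (6.674 × 10⁻¹¹) × (1.9 × 10²⁶) × (9.4 × 10⁵) / (8.6 × 10⁸)³
   = 7.5 × 10⁻⁵ m/s²

7.5 × 10⁻⁵ m/s²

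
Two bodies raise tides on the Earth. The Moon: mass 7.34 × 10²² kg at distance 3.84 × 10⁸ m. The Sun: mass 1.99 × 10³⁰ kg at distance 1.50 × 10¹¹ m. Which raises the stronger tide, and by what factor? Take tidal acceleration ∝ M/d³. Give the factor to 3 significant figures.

Tidal stretch scales as M/d³; compute that for each body.
The Moon: (7.34 × 10²²) / (3.84 × 10⁸)³ = 1.296 × 10⁻³
The Sun: (1.99 × 10³⁰) / (1.50 × 10¹¹)³ = 5.896 × 10⁻⁴
Ratio (larger/smaller) = 2.20

The Moon, by a factor of ≈ 2.20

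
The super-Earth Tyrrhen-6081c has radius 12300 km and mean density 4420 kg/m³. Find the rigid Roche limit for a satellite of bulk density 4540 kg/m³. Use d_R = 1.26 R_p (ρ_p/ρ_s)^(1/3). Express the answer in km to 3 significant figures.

d_R = 1.26 × 12300 km × (4420/4540)^(1/3)
    = 15400 km

15400 km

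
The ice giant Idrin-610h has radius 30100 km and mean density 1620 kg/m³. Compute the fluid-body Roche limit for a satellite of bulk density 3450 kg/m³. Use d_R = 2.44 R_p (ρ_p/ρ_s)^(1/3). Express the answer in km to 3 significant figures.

57100 km

d_R = 2.44 × 30100 km × (1620/3450)^(1/3)
    = 57100 km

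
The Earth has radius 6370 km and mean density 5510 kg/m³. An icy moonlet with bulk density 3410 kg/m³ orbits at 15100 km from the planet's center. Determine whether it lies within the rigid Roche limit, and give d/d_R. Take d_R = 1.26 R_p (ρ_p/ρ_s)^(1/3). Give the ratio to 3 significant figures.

outside; d/d_R ≈ 1.60

d_R = 1.26 × (6370 km) × (5510/3410)^(1/3) = 9418 km
d/d_R = (15100) / (9418) = 1.60
Since d/d_R > 1, the body is outside the Roche limit.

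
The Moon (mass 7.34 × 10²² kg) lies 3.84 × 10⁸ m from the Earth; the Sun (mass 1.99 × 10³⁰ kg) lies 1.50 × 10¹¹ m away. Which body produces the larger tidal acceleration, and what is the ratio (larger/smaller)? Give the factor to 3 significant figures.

The tide-raising term goes as M/d³ (the gradient of a 1/d² field).
The Moon: (7.34 × 10²²) / (3.84 × 10⁸)³ = 1.296 × 10⁻³
The Sun: (1.99 × 10³⁰) / (1.50 × 10¹¹)³ = 5.896 × 10⁻⁴
Ratio (larger/smaller) = 2.20

The Moon, by a factor of ≈ 2.20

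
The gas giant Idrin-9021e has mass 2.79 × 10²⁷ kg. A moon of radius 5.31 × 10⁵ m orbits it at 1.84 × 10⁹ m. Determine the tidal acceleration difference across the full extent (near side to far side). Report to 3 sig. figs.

6.35 × 10⁻⁵ m/s²

Δa = 4GMr/d³
   = 4 × (6.674 × 10⁻¹¹) × (2.79 × 10²⁷) × (5.31 × 10⁵) / (1.84 × 10⁹)³
   = 6.35 × 10⁻⁵ m/s²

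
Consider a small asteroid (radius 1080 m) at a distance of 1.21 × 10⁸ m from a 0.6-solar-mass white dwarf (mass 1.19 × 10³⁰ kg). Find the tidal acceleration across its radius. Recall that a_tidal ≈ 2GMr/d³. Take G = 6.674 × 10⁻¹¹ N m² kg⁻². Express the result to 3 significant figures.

Δa = 2GMr/d³
   = 2 × (6.674 × 10⁻¹¹) × (1.19 × 10³⁰) × (1080) / (1.21 × 10⁸)³
   = 9.68 × 10⁻² m/s²

9.68 × 10⁻² m/s²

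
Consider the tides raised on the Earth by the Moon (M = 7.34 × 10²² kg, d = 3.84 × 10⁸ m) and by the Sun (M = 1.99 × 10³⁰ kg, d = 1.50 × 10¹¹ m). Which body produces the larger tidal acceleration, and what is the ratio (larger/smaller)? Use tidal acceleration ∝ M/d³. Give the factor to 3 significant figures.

The Moon, by a factor of ≈ 2.20

The tide-raising term goes as M/d³ (the gradient of a 1/d² field).
The Moon: (7.34 × 10²²) / (3.84 × 10⁸)³ = 1.296 × 10⁻³
The Sun: (1.99 × 10³⁰) / (1.50 × 10¹¹)³ = 5.896 × 10⁻⁴
Ratio (larger/smaller) = 2.20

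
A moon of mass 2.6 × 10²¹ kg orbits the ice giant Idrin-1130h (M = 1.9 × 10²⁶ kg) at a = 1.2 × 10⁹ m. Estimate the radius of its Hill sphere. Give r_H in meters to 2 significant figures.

r_H ≈ a (m/3M)^(1/3)
    = (1.2 × 10⁹) × (2.6 × 10²¹ / (3 × 1.9 × 10²⁶))^(1/3)
    = 2.0 × 10⁷ m

2.0 × 10⁷ m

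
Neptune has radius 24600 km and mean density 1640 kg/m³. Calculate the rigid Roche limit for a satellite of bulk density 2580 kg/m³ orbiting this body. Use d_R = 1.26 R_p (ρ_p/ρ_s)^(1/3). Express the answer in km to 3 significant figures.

d_R = 1.26 × 24600 km × (1640/2580)^(1/3)
    = 26700 km

26700 km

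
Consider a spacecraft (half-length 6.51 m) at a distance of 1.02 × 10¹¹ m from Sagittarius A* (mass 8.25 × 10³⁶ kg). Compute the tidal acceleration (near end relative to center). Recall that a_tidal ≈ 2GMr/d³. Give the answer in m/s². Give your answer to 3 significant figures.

Δa = 2GMr/d³
   = 2 × (6.674 × 10⁻¹¹) × (8.25 × 10³⁶) × (6.51) / (1.02 × 10¹¹)³
   = 6.76 × 10⁻⁶ m/s²

6.76 × 10⁻⁶ m/s²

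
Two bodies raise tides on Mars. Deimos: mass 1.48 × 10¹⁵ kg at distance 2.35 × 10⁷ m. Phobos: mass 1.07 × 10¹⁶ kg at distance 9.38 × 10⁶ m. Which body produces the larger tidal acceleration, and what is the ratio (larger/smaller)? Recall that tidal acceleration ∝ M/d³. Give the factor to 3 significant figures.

Tidal stretch scales as M/d³; compute that for each body.
Deimos: (1.48 × 10¹⁵) / (2.35 × 10⁷)³ = 1.140 × 10⁻⁷
Phobos: (1.07 × 10¹⁶) / (9.38 × 10⁶)³ = 1.297 × 10⁻⁵
Ratio (larger/smaller) = 114

Phobos, by a factor of ≈ 114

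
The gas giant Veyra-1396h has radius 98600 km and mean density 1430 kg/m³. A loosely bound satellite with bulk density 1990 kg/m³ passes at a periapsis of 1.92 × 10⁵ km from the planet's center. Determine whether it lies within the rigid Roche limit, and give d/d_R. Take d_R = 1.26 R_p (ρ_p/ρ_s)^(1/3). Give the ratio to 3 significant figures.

outside; d/d_R ≈ 1.73

d_R = 1.26 × (98600 km) × (1430/1990)^(1/3) = 1.113 × 10⁵ km
d/d_R = (1.92 × 10⁵) / (1.113 × 10⁵) = 1.73
Since d/d_R > 1, the body is outside the Roche limit.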